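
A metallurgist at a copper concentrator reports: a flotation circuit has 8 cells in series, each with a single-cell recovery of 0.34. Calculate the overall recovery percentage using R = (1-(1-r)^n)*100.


96.3996%

Complement of single-cell recovery:
1 - r = 1 - 0.34 = 0.66
Raise to power n:
(1 - r)^8 = 0.66^8 = 0.03600406063
Overall recovery:
R = (1 - 0.03600406063) * 100
= 96.3996%


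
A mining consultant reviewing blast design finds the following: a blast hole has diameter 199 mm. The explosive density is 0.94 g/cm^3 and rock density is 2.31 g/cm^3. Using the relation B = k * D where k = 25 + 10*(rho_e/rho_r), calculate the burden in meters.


First, compute k:
rho_e / rho_r = 0.94 / 2.31 = 0.4069264069
k = 25 + 10 * 0.4069264069 = 29.06926407
Then, compute burden:
B = k * D / 1000 = 29.06926407 * 199 / 1000
= 5784.78355 / 1000
= 5.7848 m

5.7848 m


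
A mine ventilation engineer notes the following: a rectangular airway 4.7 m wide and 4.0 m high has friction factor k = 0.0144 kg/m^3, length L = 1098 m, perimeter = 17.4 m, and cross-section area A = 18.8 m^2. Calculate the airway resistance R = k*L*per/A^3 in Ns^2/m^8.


0.0414 Ns^2/m^8

Compute the numerator:
k * L * per = 0.0144 * 1098 * 17.4
= 275.11488
Compute the denominator:
A^3 = 18.8^3 = 6644.672
Resistance:
R = 275.11488 / 6644.672
= 0.0414 Ns^2/m^8


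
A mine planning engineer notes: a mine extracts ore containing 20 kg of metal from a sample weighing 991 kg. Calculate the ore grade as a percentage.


2.0182%

Ore grade = (metal mass / ore mass) * 100
= (20 / 991) * 100
= 0.02018163471 * 100
= 2.0182%


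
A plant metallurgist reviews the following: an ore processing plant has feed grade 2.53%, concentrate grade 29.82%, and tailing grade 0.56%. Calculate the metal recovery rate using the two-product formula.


79.3559%

Using the two-product formula:
R = 100 * c * (f - t) / (f * (c - t))
Numerator = 100 * 29.82 * (2.53 - 0.56)
= 100 * 29.82 * 1.97
= 5874.54
Denominator = 2.53 * (29.82 - 0.56)
= 2.53 * 29.26
= 74.0278
R = 5874.54 / 74.0278
= 79.3559%


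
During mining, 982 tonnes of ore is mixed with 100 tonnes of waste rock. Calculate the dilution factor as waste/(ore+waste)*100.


9.2421%

Total material = ore + waste
= 982 + 100 = 1082 tonnes
Dilution = waste / total * 100
= 100 / 1082 * 100
= 0.09242144177 * 100
= 9.2421%


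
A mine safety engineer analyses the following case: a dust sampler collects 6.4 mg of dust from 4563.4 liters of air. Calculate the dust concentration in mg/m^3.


Convert liters to m^3: 1 m^3 = 1000 L
Concentration = mass / volume * 1000
= 6.4 / 4563.4 * 1000
= 0.001402463076 * 1000
= 1.4025 mg/m^3

1.4025 mg/m^3


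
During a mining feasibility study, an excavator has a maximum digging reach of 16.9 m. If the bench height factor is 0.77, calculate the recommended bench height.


Bench height = reach * factor
= 16.9 * 0.77
= 13.013 m

13.013 m


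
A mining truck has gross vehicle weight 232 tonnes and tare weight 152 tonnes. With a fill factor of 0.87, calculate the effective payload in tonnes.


Maximum payload = gross - tare
= 232 - 152 = 80 tonnes
Effective payload = max payload * fill factor
= 80 * 0.87
= 69.6 tonnes

69.6 tonnes


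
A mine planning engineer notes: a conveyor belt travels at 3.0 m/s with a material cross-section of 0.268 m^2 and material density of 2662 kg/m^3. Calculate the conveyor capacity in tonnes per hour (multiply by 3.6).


7704.8928 t/h

Volumetric flow = speed * area
= 3.0 * 0.268 = 0.804 m^3/s
Mass flow = volumetric * density
= 0.804 * 2662 = 2140.248 kg/s
Convert to t/h: multiply by 3.6
Capacity = 2140.248 * 3.6
= 7704.8928 t/h


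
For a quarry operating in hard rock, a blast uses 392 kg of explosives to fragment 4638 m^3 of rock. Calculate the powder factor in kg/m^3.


0.0845 kg/m^3

Powder factor = explosive mass / rock volume
= 392 / 4638
= 0.0845 kg/m^3


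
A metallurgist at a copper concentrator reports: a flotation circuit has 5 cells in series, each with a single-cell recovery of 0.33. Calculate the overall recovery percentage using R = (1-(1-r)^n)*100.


86.4987%

Complement of single-cell recovery:
1 - r = 1 - 0.33 = 0.67
Raise to power n:
(1 - r)^5 = 0.67^5 = 0.1350125107
Overall recovery:
R = (1 - 0.1350125107) * 100
= 86.4987%


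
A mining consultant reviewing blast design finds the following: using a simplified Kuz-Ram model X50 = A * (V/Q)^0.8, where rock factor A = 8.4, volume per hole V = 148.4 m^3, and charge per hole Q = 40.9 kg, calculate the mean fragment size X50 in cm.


23.5531 cm

Compute V/Q:
V/Q = 148.4 / 40.9 = 3.628361858
Raise to the power 0.8:
(V/Q)^0.8 = 3.628361858^0.8 = 2.803938439
Multiply by A:
X50 = 8.4 * 2.803938439
= 23.5531 cm


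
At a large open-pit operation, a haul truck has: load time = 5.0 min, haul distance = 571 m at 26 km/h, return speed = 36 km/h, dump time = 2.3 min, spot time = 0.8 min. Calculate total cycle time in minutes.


Convert haul speed to m/min: 26 * 1000/60 = 433.3333333 m/min
Haul time = 571 / 433.3333333 = 1.317692308 min
Convert return speed to m/min: 36 * 1000/60 = 600 m/min
Return time = 571 / 600 = 0.9516666667 min
Total cycle time:
= 5.0 + 1.317692308 + 2.3 + 0.9516666667 + 0.8
= 10.3694 min

10.3694 min


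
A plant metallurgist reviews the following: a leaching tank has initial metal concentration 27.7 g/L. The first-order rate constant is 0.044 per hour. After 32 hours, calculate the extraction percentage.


Compute the exponent:
-k * t = -0.044 * 32 = -1.408
Remaining concentration:
C = 27.7 * exp(-1.408)
= 27.7 * 0.2446320583
= 6.776308016 g/L
Extracted = 27.7 - 6.776308016 = 20.92369198 g/L
Extraction % = 20.92369198 / 27.7 * 100
= 75.5368%

75.5368%


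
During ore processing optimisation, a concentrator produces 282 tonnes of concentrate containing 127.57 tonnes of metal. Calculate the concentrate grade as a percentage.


Grade = (metal in concentrate / concentrate mass) * 100
= (127.57 / 282) * 100
= 0.4523758865 * 100
= 45.2376%

45.2376%


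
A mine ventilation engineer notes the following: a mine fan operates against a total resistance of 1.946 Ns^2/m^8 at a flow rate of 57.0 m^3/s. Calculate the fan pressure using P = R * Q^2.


Compute Q^2:
Q^2 = 57.0^2 = 3249.0
Compute pressure:
P = R * Q^2 = 1.946 * 3249.0
= 6322.554 Pa

6322.554 Pa


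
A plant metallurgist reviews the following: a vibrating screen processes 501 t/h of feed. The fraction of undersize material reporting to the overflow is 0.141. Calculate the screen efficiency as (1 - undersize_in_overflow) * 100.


85.9%

Screen efficiency = (1 - fraction of undersize in overflow) * 100
= (1 - 0.141) * 100
= 0.859 * 100
= 85.9%


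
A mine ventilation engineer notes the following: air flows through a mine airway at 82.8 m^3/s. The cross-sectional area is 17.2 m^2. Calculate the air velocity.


Velocity = flow rate / cross-sectional area
= 82.8 / 17.2
= 4.814 m/s

4.814 m/s


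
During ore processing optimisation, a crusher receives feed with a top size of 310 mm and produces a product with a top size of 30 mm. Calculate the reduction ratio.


10.3333

Reduction ratio = feed size / product size
= 310 / 30
= 10.3333


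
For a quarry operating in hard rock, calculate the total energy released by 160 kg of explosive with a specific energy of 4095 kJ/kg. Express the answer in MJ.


655.2 MJ

Energy = mass * specific_energy / 1000
= 160 * 4095 / 1000
= 655200 / 1000
= 655.2 MJ


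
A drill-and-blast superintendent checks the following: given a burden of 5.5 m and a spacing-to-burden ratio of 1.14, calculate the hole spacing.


6.27 m

Spacing = burden * ratio
= 5.5 * 1.14
= 6.27 m


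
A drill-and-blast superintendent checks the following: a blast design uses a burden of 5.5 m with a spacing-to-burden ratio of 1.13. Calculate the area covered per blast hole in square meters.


First, find the spacing:
Spacing = burden * ratio = 5.5 * 1.13
= 6.215 m
Then, calculate the area:
Area = burden * spacing = 5.5 * 6.215
= 34.1825 m^2

34.1825 m^2


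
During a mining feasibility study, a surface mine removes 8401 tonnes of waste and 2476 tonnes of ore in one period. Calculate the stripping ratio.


Stripping ratio = waste tonnage / ore tonnage
= 8401 / 2476
= 3.393

3.393


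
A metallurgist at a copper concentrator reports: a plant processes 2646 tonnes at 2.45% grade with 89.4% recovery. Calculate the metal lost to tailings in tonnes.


6.8717 tonnes

Total metal in feed:
= 2646 * 2.45 / 100 = 64.827 tonnes
Metal recovered:
= 64.827 * 89.4 / 100 = 57.955338 tonnes
Metal lost to tailings:
= 64.827 - 57.955338
= 6.8717 tonnes


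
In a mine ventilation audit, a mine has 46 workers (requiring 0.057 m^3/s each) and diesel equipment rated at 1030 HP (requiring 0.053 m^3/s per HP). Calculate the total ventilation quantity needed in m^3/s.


57.212 m^3/s

Airflow for workers:
Q_people = 46 * 0.057 = 2.622 m^3/s
Airflow for diesel equipment:
Q_diesel = 1030 * 0.053 = 54.59 m^3/s
Total ventilation:
Q_total = 2.622 + 54.59
= 57.212 m^3/s


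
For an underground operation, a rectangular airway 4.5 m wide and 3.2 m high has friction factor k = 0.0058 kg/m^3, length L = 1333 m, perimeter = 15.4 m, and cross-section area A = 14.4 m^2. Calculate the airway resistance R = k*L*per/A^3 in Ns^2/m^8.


0.0399 Ns^2/m^8

Compute the numerator:
k * L * per = 0.0058 * 1333 * 15.4
= 119.06356
Compute the denominator:
A^3 = 14.4^3 = 2985.984
Resistance:
R = 119.06356 / 2985.984
= 0.0399 Ns^2/m^8


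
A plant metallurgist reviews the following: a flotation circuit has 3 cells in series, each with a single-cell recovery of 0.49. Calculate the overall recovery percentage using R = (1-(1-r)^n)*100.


86.7349%

Complement of single-cell recovery:
1 - r = 1 - 0.49 = 0.51
Raise to power n:
(1 - r)^3 = 0.51^3 = 0.132651
Overall recovery:
R = (1 - 0.132651) * 100
= 86.7349%


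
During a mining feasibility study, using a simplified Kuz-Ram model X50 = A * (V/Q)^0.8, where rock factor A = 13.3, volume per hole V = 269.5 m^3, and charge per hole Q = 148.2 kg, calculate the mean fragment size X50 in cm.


21.4595 cm

Compute V/Q:
V/Q = 269.5 / 148.2 = 1.818488529
Raise to the power 0.8:
(V/Q)^0.8 = 1.818488529^0.8 = 1.613498079
Multiply by A:
X50 = 13.3 * 1.613498079
= 21.4595 cm


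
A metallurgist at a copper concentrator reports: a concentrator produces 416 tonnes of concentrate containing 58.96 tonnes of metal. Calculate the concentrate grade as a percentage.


Grade = (metal in concentrate / concentrate mass) * 100
= (58.96 / 416) * 100
= 0.1417307692 * 100
= 14.1731%

14.1731%


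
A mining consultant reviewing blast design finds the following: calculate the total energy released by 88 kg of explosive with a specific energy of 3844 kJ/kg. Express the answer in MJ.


338.272 MJ

Energy = mass * specific_energy / 1000
= 88 * 3844 / 1000
= 338272 / 1000
= 338.272 MJ


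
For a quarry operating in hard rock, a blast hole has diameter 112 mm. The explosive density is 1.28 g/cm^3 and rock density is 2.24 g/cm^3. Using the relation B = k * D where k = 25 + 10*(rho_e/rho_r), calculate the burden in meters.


3.44 m

First, compute k:
rho_e / rho_r = 1.28 / 2.24 = 0.5714285714
k = 25 + 10 * 0.5714285714 = 30.71428571
Then, compute burden:
B = k * D / 1000 = 30.71428571 * 112 / 1000
= 3440 / 1000
= 3.44 m


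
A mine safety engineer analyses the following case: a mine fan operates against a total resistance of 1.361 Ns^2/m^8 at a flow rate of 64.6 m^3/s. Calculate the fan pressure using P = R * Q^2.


5679.6708 Pa

Compute Q^2:
Q^2 = 64.6^2 = 4173.16
Compute pressure:
P = R * Q^2 = 1.361 * 4173.16
= 5679.6708 Pa


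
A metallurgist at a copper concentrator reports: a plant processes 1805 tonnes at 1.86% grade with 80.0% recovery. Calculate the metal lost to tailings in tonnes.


6.7146 tonnes

Total metal in feed:
= 1805 * 1.86 / 100 = 33.573 tonnes
Metal recovered:
= 33.573 * 80.0 / 100 = 26.8584 tonnes
Metal lost to tailings:
= 33.573 - 26.8584
= 6.7146 tonnes


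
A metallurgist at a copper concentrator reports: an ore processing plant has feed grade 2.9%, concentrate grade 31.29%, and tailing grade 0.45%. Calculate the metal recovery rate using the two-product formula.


Using the two-product formula:
R = 100 * c * (f - t) / (f * (c - t))
Numerator = 100 * 31.29 * (2.9 - 0.45)
= 100 * 31.29 * 2.45
= 7666.05
Denominator = 2.9 * (31.29 - 0.45)
= 2.9 * 30.84
= 89.436
R = 7666.05 / 89.436
= 85.7155%

85.7155%


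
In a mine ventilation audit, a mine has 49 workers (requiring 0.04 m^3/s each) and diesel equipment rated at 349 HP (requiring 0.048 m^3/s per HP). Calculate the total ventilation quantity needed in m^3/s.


18.712 m^3/s

Airflow for workers:
Q_people = 49 * 0.04 = 1.96 m^3/s
Airflow for diesel equipment:
Q_diesel = 349 * 0.048 = 16.752 m^3/s
Total ventilation:
Q_total = 1.96 + 16.752
= 18.712 m^3/s


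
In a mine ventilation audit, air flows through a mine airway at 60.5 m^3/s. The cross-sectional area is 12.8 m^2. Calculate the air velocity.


Velocity = flow rate / cross-sectional area
= 60.5 / 12.8
= 4.7266 m/s

4.7266 m/s


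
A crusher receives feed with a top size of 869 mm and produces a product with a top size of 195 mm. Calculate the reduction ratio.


Reduction ratio = feed size / product size
= 869 / 195
= 4.4564

4.4564


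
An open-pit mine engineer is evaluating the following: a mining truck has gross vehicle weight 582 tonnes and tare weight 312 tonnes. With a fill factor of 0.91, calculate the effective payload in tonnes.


245.7 tonnes

Maximum payload = gross - tare
= 582 - 312 = 270 tonnes
Effective payload = max payload * fill factor
= 270 * 0.91
= 245.7 tonnes


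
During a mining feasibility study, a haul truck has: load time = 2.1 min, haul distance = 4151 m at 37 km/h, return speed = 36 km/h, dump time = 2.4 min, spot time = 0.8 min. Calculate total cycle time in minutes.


18.9497 min

Convert haul speed to m/min: 37 * 1000/60 = 616.6666667 m/min
Haul time = 4151 / 616.6666667 = 6.731351351 min
Convert return speed to m/min: 36 * 1000/60 = 600 m/min
Return time = 4151 / 600 = 6.918333333 min
Total cycle time:
= 2.1 + 6.731351351 + 2.4 + 6.918333333 + 0.8
= 18.9497 min


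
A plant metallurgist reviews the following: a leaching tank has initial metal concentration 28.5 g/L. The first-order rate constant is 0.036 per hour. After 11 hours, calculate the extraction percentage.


Compute the exponent:
-k * t = -0.036 * 11 = -0.396
Remaining concentration:
C = 28.5 * exp(-0.396)
= 28.5 * 0.6730066959
= 19.18069083 g/L
Extracted = 28.5 - 19.18069083 = 9.319309166 g/L
Extraction % = 9.319309166 / 28.5 * 100
= 32.6993%

32.6993%


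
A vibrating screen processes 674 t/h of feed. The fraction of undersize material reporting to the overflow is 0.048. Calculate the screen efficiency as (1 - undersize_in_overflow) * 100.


95.2%

Screen efficiency = (1 - fraction of undersize in overflow) * 100
= (1 - 0.048) * 100
= 0.952 * 100
= 95.2%


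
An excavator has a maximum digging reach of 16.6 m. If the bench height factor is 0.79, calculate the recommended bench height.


Bench height = reach * factor
= 16.6 * 0.79
= 13.114 m

13.114 m


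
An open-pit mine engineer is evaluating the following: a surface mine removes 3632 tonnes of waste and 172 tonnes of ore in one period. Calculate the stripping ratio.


21.1163

Stripping ratio = waste tonnage / ore tonnage
= 3632 / 172
= 21.1163


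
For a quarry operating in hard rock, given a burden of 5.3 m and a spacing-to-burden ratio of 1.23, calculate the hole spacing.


6.519 m

Spacing = burden * ratio
= 5.3 * 1.23
= 6.519 m


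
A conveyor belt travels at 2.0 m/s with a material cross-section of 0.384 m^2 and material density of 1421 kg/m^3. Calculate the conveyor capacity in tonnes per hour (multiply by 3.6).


Volumetric flow = speed * area
= 2.0 * 0.384 = 0.768 m^3/s
Mass flow = volumetric * density
= 0.768 * 1421 = 1091.328 kg/s
Convert to t/h: multiply by 3.6
Capacity = 1091.328 * 3.6
= 3928.7808 t/h

3928.7808 t/h


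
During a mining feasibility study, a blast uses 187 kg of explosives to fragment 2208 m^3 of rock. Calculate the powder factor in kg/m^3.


Powder factor = explosive mass / rock volume
= 187 / 2208
= 0.0847 kg/m^3

0.0847 kg/m^3


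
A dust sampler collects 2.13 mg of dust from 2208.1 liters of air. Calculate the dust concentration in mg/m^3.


0.9646 mg/m^3

Convert liters to m^3: 1 m^3 = 1000 L
Concentration = mass / volume * 1000
= 2.13 / 2208.1 * 1000
= 0.0009646302251 * 1000
= 0.9646 mg/m^3


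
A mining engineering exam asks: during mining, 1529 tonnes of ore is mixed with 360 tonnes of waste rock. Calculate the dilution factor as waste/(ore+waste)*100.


19.0577%

Total material = ore + waste
= 1529 + 360 = 1889 tonnes
Dilution = waste / total * 100
= 360 / 1889 * 100
= 0.1905770249 * 100
= 19.0577%


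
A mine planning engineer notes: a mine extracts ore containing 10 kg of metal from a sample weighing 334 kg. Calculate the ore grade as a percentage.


Ore grade = (metal mass / ore mass) * 100
= (10 / 334) * 100
= 0.02994011976 * 100
= 2.994%

2.994%


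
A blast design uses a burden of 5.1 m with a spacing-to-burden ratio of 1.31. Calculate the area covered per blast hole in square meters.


First, find the spacing:
Spacing = burden * ratio = 5.1 * 1.31
= 6.681 m
Then, calculate the area:
Area = burden * spacing = 5.1 * 6.681
= 34.0731 m^2

34.0731 m^2


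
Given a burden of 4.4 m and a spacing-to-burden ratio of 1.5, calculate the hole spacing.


Spacing = burden * ratio
= 4.4 * 1.5
= 6.6 m

6.6 m


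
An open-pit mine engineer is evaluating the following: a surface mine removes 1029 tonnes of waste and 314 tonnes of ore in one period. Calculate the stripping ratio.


Stripping ratio = waste tonnage / ore tonnage
= 1029 / 314
= 3.2771

3.2771


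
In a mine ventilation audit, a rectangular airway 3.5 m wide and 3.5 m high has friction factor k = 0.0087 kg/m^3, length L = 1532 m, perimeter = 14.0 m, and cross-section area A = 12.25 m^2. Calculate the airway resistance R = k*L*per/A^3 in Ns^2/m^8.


Compute the numerator:
k * L * per = 0.0087 * 1532 * 14.0
= 186.5976
Compute the denominator:
A^3 = 12.25^3 = 1838.265625
Resistance:
R = 186.5976 / 1838.265625
= 0.1015 Ns^2/m^8

0.1015 Ns^2/m^8


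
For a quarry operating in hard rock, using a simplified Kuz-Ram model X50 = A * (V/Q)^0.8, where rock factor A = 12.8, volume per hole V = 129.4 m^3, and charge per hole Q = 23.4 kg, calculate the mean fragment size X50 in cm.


Compute V/Q:
V/Q = 129.4 / 23.4 = 5.52991453
Raise to the power 0.8:
(V/Q)^0.8 = 5.52991453^0.8 = 3.928029449
Multiply by A:
X50 = 12.8 * 3.928029449
= 50.2788 cm

50.2788 cm


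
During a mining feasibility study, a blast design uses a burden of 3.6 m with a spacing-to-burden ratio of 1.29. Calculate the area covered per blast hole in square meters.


First, find the spacing:
Spacing = burden * ratio = 3.6 * 1.29
= 4.644 m
Then, calculate the area:
Area = burden * spacing = 3.6 * 4.644
= 16.7184 m^2

16.7184 m^2


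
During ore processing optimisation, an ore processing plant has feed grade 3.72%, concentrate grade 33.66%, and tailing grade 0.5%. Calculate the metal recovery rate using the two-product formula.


Using the two-product formula:
R = 100 * c * (f - t) / (f * (c - t))
Numerator = 100 * 33.66 * (3.72 - 0.5)
= 100 * 33.66 * 3.22
= 10838.52
Denominator = 3.72 * (33.66 - 0.5)
= 3.72 * 33.16
= 123.3552
R = 10838.52 / 123.3552
= 87.8643%

87.8643%


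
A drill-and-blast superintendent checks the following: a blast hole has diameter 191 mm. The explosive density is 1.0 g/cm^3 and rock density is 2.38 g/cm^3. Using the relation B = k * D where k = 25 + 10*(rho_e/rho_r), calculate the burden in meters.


5.5775 m

First, compute k:
rho_e / rho_r = 1.0 / 2.38 = 0.4201680672
k = 25 + 10 * 0.4201680672 = 29.20168067
Then, compute burden:
B = k * D / 1000 = 29.20168067 * 191 / 1000
= 5577.521008 / 1000
= 5.5775 m


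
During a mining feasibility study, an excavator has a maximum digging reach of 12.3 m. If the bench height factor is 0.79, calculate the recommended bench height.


9.717 m

Bench height = reach * factor
= 12.3 * 0.79
= 9.717 m


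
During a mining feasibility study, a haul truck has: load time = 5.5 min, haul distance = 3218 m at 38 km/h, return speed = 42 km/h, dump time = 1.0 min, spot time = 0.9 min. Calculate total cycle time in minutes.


Convert haul speed to m/min: 38 * 1000/60 = 633.3333333 m/min
Haul time = 3218 / 633.3333333 = 5.081052632 min
Convert return speed to m/min: 42 * 1000/60 = 700 m/min
Return time = 3218 / 700 = 4.597142857 min
Total cycle time:
= 5.5 + 5.081052632 + 1.0 + 4.597142857 + 0.9
= 17.0782 min

17.0782 min


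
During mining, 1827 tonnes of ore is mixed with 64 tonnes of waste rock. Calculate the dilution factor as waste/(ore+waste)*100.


Total material = ore + waste
= 1827 + 64 = 1891 tonnes
Dilution = waste / total * 100
= 64 / 1891 * 100
= 0.03384452671 * 100
= 3.3845%

3.3845%


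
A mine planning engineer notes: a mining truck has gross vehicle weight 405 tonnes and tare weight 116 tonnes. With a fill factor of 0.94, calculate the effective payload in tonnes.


Maximum payload = gross - tare
= 405 - 116 = 289 tonnes
Effective payload = max payload * fill factor
= 289 * 0.94
= 271.66 tonnes

271.66 tonnes


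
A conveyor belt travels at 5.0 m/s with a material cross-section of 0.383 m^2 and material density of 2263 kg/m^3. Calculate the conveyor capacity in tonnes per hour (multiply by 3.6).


Volumetric flow = speed * area
= 5.0 * 0.383 = 1.915 m^3/s
Mass flow = volumetric * density
= 1.915 * 2263 = 4333.645 kg/s
Convert to t/h: multiply by 3.6
Capacity = 4333.645 * 3.6
= 15601.122 t/h

15601.122 t/h


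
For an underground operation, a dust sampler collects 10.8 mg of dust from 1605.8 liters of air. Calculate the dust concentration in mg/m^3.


Convert liters to m^3: 1 m^3 = 1000 L
Concentration = mass / volume * 1000
= 10.8 / 1605.8 * 1000
= 0.006725619629 * 1000
= 6.7256 mg/m^3

6.7256 mg/m^3


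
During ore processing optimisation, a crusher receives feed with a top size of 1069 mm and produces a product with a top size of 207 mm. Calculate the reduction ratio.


Reduction ratio = feed size / product size
= 1069 / 207
= 5.1643

5.1643


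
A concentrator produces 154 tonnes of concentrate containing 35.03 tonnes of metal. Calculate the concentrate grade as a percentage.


Grade = (metal in concentrate / concentrate mass) * 100
= (35.03 / 154) * 100
= 0.2274675325 * 100
= 22.7468%

22.7468%


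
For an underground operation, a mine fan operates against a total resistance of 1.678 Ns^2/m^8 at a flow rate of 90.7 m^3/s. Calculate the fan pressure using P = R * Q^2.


13804.0502 Pa

Compute Q^2:
Q^2 = 90.7^2 = 8226.49
Compute pressure:
P = R * Q^2 = 1.678 * 8226.49
= 13804.0502 Pa


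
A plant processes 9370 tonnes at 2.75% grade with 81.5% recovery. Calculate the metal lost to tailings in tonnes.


47.6699 tonnes

Total metal in feed:
= 9370 * 2.75 / 100 = 257.675 tonnes
Metal recovered:
= 257.675 * 81.5 / 100 = 210.005125 tonnes
Metal lost to tailings:
= 257.675 - 210.005125
= 47.6699 tonnes


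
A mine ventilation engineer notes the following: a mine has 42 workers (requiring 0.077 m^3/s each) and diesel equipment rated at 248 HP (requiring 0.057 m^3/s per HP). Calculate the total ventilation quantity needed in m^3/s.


Airflow for workers:
Q_people = 42 * 0.077 = 3.234 m^3/s
Airflow for diesel equipment:
Q_diesel = 248 * 0.057 = 14.136 m^3/s
Total ventilation:
Q_total = 3.234 + 14.136
= 17.37 m^3/s

17.37 m^3/s


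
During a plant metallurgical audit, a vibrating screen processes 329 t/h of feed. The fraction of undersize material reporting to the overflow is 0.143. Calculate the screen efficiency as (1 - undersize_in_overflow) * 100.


85.7%

Screen efficiency = (1 - fraction of undersize in overflow) * 100
= (1 - 0.143) * 100
= 0.857 * 100
= 85.7%


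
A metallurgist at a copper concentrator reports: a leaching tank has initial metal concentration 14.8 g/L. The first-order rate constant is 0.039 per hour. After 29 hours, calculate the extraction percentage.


67.729%

Compute the exponent:
-k * t = -0.039 * 29 = -1.131
Remaining concentration:
C = 14.8 * exp(-1.131)
= 14.8 * 0.3227103846
= 4.776113693 g/L
Extracted = 14.8 - 4.776113693 = 10.02388631 g/L
Extraction % = 10.02388631 / 14.8 * 100
= 67.729%


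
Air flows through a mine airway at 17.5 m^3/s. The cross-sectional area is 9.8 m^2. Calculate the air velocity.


Velocity = flow rate / cross-sectional area
= 17.5 / 9.8
= 1.7857 m/s

1.7857 m/s


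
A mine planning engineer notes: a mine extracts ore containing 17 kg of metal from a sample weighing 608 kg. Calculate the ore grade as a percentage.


Ore grade = (metal mass / ore mass) * 100
= (17 / 608) * 100
= 0.02796052632 * 100
= 2.7961%

2.7961%


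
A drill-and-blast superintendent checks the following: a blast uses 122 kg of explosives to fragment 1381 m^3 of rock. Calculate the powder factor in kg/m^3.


Powder factor = explosive mass / rock volume
= 122 / 1381
= 0.0883 kg/m^3

0.0883 kg/m^3


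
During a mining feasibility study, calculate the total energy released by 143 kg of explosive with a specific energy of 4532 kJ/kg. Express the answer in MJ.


648.076 MJ

Energy = mass * specific_energy / 1000
= 143 * 4532 / 1000
= 648076 / 1000
= 648.076 MJ


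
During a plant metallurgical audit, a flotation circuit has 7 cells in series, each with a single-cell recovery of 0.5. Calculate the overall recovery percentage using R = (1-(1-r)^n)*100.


Complement of single-cell recovery:
1 - r = 1 - 0.5 = 0.5
Raise to power n:
(1 - r)^7 = 0.5^7 = 0.0078125
Overall recovery:
R = (1 - 0.0078125) * 100
= 99.2188%

99.2188%


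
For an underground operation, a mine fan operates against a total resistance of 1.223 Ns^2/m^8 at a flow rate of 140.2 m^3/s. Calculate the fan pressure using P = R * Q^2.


24039.3369 Pa

Compute Q^2:
Q^2 = 140.2^2 = 19656.04
Compute pressure:
P = R * Q^2 = 1.223 * 19656.04
= 24039.3369 Pa


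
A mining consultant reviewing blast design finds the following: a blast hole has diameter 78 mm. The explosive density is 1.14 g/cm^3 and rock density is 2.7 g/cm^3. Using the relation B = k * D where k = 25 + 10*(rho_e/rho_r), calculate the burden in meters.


2.2793 m

First, compute k:
rho_e / rho_r = 1.14 / 2.7 = 0.4222222222
k = 25 + 10 * 0.4222222222 = 29.22222222
Then, compute burden:
B = k * D / 1000 = 29.22222222 * 78 / 1000
= 2279.333333 / 1000
= 2.2793 m


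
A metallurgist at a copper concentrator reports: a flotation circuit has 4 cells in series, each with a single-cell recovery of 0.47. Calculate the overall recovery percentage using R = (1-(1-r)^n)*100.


Complement of single-cell recovery:
1 - r = 1 - 0.47 = 0.53
Raise to power n:
(1 - r)^4 = 0.53^4 = 0.07890481
Overall recovery:
R = (1 - 0.07890481) * 100
= 92.1095%

92.1095%


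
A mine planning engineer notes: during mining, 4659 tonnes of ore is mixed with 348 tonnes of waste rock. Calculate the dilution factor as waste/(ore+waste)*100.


6.9503%

Total material = ore + waste
= 4659 + 348 = 5007 tonnes
Dilution = waste / total * 100
= 348 / 5007 * 100
= 0.06950269623 * 100
= 6.9503%


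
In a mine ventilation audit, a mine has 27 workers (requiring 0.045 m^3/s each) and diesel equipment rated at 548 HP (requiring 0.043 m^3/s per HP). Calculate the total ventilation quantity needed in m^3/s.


24.779 m^3/s

Airflow for workers:
Q_people = 27 * 0.045 = 1.215 m^3/s
Airflow for diesel equipment:
Q_diesel = 548 * 0.043 = 23.564 m^3/s
Total ventilation:
Q_total = 1.215 + 23.564
= 24.779 m^3/s


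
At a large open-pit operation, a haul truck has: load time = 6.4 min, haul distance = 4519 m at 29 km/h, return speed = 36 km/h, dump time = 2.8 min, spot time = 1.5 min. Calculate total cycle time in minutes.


27.5813 min

Convert haul speed to m/min: 29 * 1000/60 = 483.3333333 m/min
Haul time = 4519 / 483.3333333 = 9.349655172 min
Convert return speed to m/min: 36 * 1000/60 = 600 m/min
Return time = 4519 / 600 = 7.531666667 min
Total cycle time:
= 6.4 + 9.349655172 + 2.8 + 7.531666667 + 1.5
= 27.5813 min


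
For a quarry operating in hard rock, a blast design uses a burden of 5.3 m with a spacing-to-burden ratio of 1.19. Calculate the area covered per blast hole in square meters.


First, find the spacing:
Spacing = burden * ratio = 5.3 * 1.19
= 6.307 m
Then, calculate the area:
Area = burden * spacing = 5.3 * 6.307
= 33.4271 m^2

33.4271 m^2


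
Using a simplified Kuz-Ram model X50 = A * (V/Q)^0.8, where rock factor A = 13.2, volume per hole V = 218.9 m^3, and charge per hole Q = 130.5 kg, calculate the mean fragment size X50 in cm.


Compute V/Q:
V/Q = 218.9 / 130.5 = 1.677394636
Raise to the power 0.8:
(V/Q)^0.8 = 1.677394636^0.8 = 1.512544636
Multiply by A:
X50 = 13.2 * 1.512544636
= 19.9656 cm

19.9656 cm


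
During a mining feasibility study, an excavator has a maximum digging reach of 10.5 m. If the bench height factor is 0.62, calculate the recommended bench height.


Bench height = reach * factor
= 10.5 * 0.62
= 6.51 m

6.51 m


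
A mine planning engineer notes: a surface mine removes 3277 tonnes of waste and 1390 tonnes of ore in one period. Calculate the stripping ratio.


2.3576

Stripping ratio = waste tonnage / ore tonnage
= 3277 / 1390
= 2.3576


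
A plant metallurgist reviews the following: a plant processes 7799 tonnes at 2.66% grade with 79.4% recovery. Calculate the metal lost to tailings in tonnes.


Total metal in feed:
= 7799 * 2.66 / 100 = 207.4534 tonnes
Metal recovered:
= 207.4534 * 79.4 / 100 = 164.7179996 tonnes
Metal lost to tailings:
= 207.4534 - 164.7179996
= 42.7354 tonnes

42.7354 tonnes


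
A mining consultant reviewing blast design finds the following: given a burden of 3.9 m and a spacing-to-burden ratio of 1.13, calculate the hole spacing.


Spacing = burden * ratio
= 3.9 * 1.13
= 4.407 m

4.407 m


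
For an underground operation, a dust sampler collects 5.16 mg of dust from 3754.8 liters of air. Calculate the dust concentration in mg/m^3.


1.3742 mg/m^3

Convert liters to m^3: 1 m^3 = 1000 L
Concentration = mass / volume * 1000
= 5.16 / 3754.8 * 1000
= 0.001374240972 * 1000
= 1.3742 mg/m^3


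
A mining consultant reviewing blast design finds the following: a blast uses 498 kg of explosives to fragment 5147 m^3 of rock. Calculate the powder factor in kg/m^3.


Powder factor = explosive mass / rock volume
= 498 / 5147
= 0.0968 kg/m^3

0.0968 kg/m^3


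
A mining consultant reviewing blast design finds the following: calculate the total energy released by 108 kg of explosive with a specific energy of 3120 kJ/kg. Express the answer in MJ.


Energy = mass * specific_energy / 1000
= 108 * 3120 / 1000
= 336960 / 1000
= 336.96 MJ

336.96 MJ


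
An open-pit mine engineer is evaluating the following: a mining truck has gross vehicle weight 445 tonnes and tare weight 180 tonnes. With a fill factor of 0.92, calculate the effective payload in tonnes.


243.8 tonnes

Maximum payload = gross - tare
= 445 - 180 = 265 tonnes
Effective payload = max payload * fill factor
= 265 * 0.92
= 243.8 tonnes


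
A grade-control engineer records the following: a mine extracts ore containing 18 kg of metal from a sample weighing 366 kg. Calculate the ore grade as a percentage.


4.918%

Ore grade = (metal mass / ore mass) * 100
= (18 / 366) * 100
= 0.04918032787 * 100
= 4.918%


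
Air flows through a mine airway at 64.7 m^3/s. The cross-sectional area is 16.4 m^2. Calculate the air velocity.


3.9451 m/s

Velocity = flow rate / cross-sectional area
= 64.7 / 16.4
= 3.9451 m/s


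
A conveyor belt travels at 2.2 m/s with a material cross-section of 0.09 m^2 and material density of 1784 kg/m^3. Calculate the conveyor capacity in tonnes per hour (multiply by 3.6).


1271.6352 t/h

Volumetric flow = speed * area
= 2.2 * 0.09 = 0.198 m^3/s
Mass flow = volumetric * density
= 0.198 * 1784 = 353.232 kg/s
Convert to t/h: multiply by 3.6
Capacity = 353.232 * 3.6
= 1271.6352 t/h


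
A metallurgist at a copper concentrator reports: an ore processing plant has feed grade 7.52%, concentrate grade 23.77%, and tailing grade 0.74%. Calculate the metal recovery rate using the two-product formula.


93.0566%

Using the two-product formula:
R = 100 * c * (f - t) / (f * (c - t))
Numerator = 100 * 23.77 * (7.52 - 0.74)
= 100 * 23.77 * 6.78
= 16116.06
Denominator = 7.52 * (23.77 - 0.74)
= 7.52 * 23.03
= 173.1856
R = 16116.06 / 173.1856
= 93.0566%


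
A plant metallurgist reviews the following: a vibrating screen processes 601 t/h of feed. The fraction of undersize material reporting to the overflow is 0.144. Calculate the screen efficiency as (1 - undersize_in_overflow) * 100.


Screen efficiency = (1 - fraction of undersize in overflow) * 100
= (1 - 0.144) * 100
= 0.856 * 100
= 85.6%

85.6%


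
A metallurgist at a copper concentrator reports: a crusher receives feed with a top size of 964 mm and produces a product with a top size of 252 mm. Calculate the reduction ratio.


3.8254

Reduction ratio = feed size / product size
= 964 / 252
= 3.8254


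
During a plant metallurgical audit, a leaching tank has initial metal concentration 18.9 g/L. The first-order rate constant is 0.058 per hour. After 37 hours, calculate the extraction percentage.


Compute the exponent:
-k * t = -0.058 * 37 = -2.146
Remaining concentration:
C = 18.9 * exp(-2.146)
= 18.9 * 0.1169510275
= 2.21037442 g/L
Extracted = 18.9 - 2.21037442 = 16.68962558 g/L
Extraction % = 16.68962558 / 18.9 * 100
= 88.3049%

88.3049%


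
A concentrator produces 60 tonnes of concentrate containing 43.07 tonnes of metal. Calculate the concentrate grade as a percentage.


Grade = (metal in concentrate / concentrate mass) * 100
= (43.07 / 60) * 100
= 0.7178333333 * 100
= 71.7833%

71.7833%


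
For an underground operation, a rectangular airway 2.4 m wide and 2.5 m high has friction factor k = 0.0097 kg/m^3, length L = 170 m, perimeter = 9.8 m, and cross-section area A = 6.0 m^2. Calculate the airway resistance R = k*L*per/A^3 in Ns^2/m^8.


0.0748 Ns^2/m^8

Compute the numerator:
k * L * per = 0.0097 * 170 * 9.8
= 16.1602
Compute the denominator:
A^3 = 6.0^3 = 216
Resistance:
R = 16.1602 / 216
= 0.0748 Ns^2/m^8


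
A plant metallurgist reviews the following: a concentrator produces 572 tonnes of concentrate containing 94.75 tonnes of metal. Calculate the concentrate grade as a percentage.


16.5647%

Grade = (metal in concentrate / concentrate mass) * 100
= (94.75 / 572) * 100
= 0.1656468531 * 100
= 16.5647%


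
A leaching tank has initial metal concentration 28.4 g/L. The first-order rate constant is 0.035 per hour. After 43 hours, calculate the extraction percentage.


Compute the exponent:
-k * t = -0.035 * 43 = -1.505
Remaining concentration:
C = 28.4 * exp(-1.505)
= 28.4 * 0.2220172938
= 6.305291145 g/L
Extracted = 28.4 - 6.305291145 = 22.09470886 g/L
Extraction % = 22.09470886 / 28.4 * 100
= 77.7983%

77.7983%


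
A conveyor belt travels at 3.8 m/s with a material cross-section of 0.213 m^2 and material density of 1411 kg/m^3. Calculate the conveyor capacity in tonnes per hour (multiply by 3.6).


4111.4282 t/h

Volumetric flow = speed * area
= 3.8 * 0.213 = 0.8094 m^3/s
Mass flow = volumetric * density
= 0.8094 * 1411 = 1142.0634 kg/s
Convert to t/h: multiply by 3.6
Capacity = 1142.0634 * 3.6
= 4111.4282 t/h


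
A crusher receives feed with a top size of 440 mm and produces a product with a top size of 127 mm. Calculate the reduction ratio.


3.4646

Reduction ratio = feed size / product size
= 440 / 127
= 3.4646


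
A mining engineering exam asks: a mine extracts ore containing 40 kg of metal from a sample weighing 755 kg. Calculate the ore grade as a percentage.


Ore grade = (metal mass / ore mass) * 100
= (40 / 755) * 100
= 0.05298013245 * 100
= 5.298%

5.298%


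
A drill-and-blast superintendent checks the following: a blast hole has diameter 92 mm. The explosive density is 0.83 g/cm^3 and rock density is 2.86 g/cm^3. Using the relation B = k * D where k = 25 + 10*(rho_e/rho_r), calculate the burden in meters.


First, compute k:
rho_e / rho_r = 0.83 / 2.86 = 0.2902097902
k = 25 + 10 * 0.2902097902 = 27.9020979
Then, compute burden:
B = k * D / 1000 = 27.9020979 * 92 / 1000
= 2566.993007 / 1000
= 2.567 m

2.567 m


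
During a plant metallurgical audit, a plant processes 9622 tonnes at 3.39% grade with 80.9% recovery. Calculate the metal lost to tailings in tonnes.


Total metal in feed:
= 9622 * 3.39 / 100 = 326.1858 tonnes
Metal recovered:
= 326.1858 * 80.9 / 100 = 263.8843122 tonnes
Metal lost to tailings:
= 326.1858 - 263.8843122
= 62.3015 tonnes

62.3015 tonnes


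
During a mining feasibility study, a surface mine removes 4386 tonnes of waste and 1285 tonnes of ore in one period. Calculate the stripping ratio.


Stripping ratio = waste tonnage / ore tonnage
= 4386 / 1285
= 3.4132

3.4132


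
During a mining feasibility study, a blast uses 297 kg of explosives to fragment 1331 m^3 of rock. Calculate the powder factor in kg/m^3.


Powder factor = explosive mass / rock volume
= 297 / 1331
= 0.2231 kg/m^3

0.2231 kg/m^3


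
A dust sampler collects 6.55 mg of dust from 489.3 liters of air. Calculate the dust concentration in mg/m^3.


13.3865 mg/m^3

Convert liters to m^3: 1 m^3 = 1000 L
Concentration = mass / volume * 1000
= 6.55 / 489.3 * 1000
= 0.01338647047 * 1000
= 13.3865 mg/m^3


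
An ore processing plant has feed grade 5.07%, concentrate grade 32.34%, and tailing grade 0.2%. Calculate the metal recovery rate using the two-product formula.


Using the two-product formula:
R = 100 * c * (f - t) / (f * (c - t))
Numerator = 100 * 32.34 * (5.07 - 0.2)
= 100 * 32.34 * 4.87
= 15749.58
Denominator = 5.07 * (32.34 - 0.2)
= 5.07 * 32.14
= 162.9498
R = 15749.58 / 162.9498
= 96.653%

96.653%


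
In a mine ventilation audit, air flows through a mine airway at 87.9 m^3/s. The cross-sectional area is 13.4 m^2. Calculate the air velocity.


Velocity = flow rate / cross-sectional area
= 87.9 / 13.4
= 6.5597 m/s

6.5597 m/s


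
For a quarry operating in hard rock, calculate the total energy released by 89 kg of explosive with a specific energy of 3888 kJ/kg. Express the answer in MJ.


346.032 MJ

Energy = mass * specific_energy / 1000
= 89 * 3888 / 1000
= 346032 / 1000
= 346.032 MJ


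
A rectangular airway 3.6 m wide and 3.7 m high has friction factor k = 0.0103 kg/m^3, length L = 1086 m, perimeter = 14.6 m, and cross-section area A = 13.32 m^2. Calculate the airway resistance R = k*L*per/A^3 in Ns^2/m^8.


0.0691 Ns^2/m^8

Compute the numerator:
k * L * per = 0.0103 * 1086 * 14.6
= 163.31268
Compute the denominator:
A^3 = 13.32^3 = 2363.266368
Resistance:
R = 163.31268 / 2363.266368
= 0.0691 Ns^2/m^8


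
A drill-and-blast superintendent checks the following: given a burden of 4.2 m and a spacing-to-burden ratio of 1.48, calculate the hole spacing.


Spacing = burden * ratio
= 4.2 * 1.48
= 6.216 m

6.216 m


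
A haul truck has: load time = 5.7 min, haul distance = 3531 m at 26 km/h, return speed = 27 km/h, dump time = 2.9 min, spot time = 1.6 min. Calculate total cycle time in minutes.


26.1951 min

Convert haul speed to m/min: 26 * 1000/60 = 433.3333333 m/min
Haul time = 3531 / 433.3333333 = 8.148461538 min
Convert return speed to m/min: 27 * 1000/60 = 450 m/min
Return time = 3531 / 450 = 7.846666667 min
Total cycle time:
= 5.7 + 8.148461538 + 2.9 + 7.846666667 + 1.6
= 26.1951 min


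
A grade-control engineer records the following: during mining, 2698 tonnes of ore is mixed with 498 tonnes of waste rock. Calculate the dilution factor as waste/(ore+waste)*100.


Total material = ore + waste
= 2698 + 498 = 3196 tonnes
Dilution = waste / total * 100
= 498 / 3196 * 100
= 0.1558197747 * 100
= 15.582%

15.582%
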